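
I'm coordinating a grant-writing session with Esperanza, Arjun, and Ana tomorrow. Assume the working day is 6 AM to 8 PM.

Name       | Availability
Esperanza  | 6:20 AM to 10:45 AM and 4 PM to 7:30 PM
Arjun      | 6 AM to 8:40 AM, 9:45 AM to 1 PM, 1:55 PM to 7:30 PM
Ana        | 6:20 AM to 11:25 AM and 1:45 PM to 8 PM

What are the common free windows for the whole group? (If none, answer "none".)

Esperanza ∩ Arjun: 06:20-08:40, 09:45-10:45, 16:00-19:30.
Esperanza ∩ Arjun ∩ Ana: 06:20-08:40, 09:45-10:45, 16:00-19:30.
Those are the intersection windows.

06:20-08:40, 09:45-10:45, 16:00-19:30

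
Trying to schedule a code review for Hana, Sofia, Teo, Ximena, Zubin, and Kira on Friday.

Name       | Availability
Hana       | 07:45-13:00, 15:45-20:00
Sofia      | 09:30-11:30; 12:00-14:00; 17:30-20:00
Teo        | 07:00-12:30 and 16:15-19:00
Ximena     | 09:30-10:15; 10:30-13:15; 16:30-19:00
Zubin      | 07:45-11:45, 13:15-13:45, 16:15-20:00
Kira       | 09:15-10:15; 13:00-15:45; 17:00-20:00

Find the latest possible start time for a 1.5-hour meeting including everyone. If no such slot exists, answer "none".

17:30

Hana ∩ Sofia: 09:30-11:30, 12:00-13:00, 17:30-20:00.
Hana ∩ Sofia ∩ Teo: 09:30-11:30, 12:00-12:30, 17:30-19:00.
Hana ∩ Sofia ∩ Teo ∩ Ximena: 09:30-10:15, 10:30-11:30, 12:00-12:30, 17:30-19:00.
Hana ∩ Sofia ∩ Teo ∩ Ximena ∩ Zubin: 09:30-10:15, 10:30-11:30, 17:30-19:00.
Hana ∩ Sofia ∩ Teo ∩ Ximena ∩ Zubin ∩ Kira: 09:30-10:15, 17:30-19:00.
The last common window of at least 90 minutes is 17:30-19:00; a 90-minute meeting can start as late as 17:30 and still end by 19:00.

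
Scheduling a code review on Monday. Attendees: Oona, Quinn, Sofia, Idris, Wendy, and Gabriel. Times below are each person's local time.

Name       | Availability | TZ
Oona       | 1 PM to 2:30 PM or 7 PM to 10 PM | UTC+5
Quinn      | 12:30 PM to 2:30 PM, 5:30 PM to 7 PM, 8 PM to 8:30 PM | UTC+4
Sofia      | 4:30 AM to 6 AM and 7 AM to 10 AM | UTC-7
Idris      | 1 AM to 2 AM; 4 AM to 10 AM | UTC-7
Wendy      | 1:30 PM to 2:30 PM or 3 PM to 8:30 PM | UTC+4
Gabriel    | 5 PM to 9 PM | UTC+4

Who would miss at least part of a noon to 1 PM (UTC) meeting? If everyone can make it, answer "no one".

Gabriel, Oona, Quinn

Oona in UTC: 08:00-09:30, 14:00-17:00 (subtract 5h to convert from UTC+5).
Quinn in UTC: 08:30-10:30, 13:30-15:00, 16:00-16:30 (subtract 4h to convert from UTC+4).
Sofia in UTC: 11:30-13:00, 14:00-17:00 (add 7h to convert from UTC-7).
Idris in UTC: 08:00-09:00, 11:00-17:00 (add 7h to convert from UTC-7).
Wendy in UTC: 09:30-10:30, 11:00-16:30 (subtract 4h to convert from UTC+4).
Gabriel in UTC: 13:00-17:00 (subtract 4h to convert from UTC+4).
Oona: not fully free for 12:00-13:00. Quinn: not fully free for 12:00-13:00. Sofia: free for 12:00-13:00. Idris: free for 12:00-13:00. Wendy: free for 12:00-13:00. Gabriel: not fully free for 12:00-13:00.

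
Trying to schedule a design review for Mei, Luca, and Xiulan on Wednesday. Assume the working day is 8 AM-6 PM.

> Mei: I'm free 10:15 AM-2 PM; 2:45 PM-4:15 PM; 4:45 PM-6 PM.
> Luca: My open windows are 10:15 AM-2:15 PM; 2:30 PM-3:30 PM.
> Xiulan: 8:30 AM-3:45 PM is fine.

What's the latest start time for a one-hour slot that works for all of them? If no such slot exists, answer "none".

13:00

Mei ∩ Luca: 10:15-14:00, 14:45-15:30.
Mei ∩ Luca ∩ Xiulan: 10:15-14:00, 14:45-15:30.
The last common window of at least 60 minutes is 10:15-14:00; a 60-minute meeting can start as late as 13:00 and still end by 14:00.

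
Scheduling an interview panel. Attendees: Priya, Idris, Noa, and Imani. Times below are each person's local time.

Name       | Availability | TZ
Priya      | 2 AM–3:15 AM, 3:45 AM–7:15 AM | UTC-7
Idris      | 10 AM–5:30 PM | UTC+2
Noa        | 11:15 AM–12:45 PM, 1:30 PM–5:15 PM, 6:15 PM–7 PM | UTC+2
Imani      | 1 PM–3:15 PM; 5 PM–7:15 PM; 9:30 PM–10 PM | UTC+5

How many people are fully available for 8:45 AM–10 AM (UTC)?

2

Priya in UTC: 09:00-10:15, 10:45-14:15 (add 7h to convert from UTC-7).
Idris in UTC: 08:00-15:30 (subtract 2h to convert from UTC+2).
Noa in UTC: 09:15-10:45, 11:30-15:15, 16:15-17:00 (subtract 2h to convert from UTC+2).
Imani in UTC: 08:00-10:15, 12:00-14:15, 16:30-17:00 (subtract 5h to convert from UTC+5).
Idris and Imani can make the full 08:45-10:00 slot — that's 2.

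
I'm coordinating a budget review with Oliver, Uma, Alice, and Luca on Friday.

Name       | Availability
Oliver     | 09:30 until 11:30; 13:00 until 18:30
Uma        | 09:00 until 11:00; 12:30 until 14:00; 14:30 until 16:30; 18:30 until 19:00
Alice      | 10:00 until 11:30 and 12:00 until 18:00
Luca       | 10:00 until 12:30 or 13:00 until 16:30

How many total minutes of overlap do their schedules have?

Oliver ∩ Uma: 09:30-11:00, 13:00-14:00, 14:30-16:30.
Oliver ∩ Uma ∩ Alice: 10:00-11:00, 13:00-14:00, 14:30-16:30.
Oliver ∩ Uma ∩ Alice ∩ Luca: 10:00-11:00, 13:00-14:00, 14:30-16:30.
Summing the common windows: 60 + 60 + 120 = 240 minutes.

240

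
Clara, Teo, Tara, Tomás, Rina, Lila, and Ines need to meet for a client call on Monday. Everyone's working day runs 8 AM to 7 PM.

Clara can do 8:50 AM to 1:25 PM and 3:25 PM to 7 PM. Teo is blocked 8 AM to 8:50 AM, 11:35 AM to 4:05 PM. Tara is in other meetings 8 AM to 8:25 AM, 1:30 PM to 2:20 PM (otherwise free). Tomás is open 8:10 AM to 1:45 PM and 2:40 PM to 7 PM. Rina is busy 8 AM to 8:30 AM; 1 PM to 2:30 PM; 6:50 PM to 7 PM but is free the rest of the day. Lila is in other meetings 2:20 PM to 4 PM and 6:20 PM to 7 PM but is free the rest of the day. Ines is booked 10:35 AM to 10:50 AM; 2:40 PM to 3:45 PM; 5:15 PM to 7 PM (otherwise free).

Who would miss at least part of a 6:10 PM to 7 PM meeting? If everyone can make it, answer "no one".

Ines, Lila, Rina

Clara free: 08:50-13:25, 15:25-19:00.
Teo free: 08:50-11:35, 16:05-19:00 (invert busy blocks within the working day).
Tara free: 08:25-13:30, 14:20-19:00 (invert busy blocks within the working day).
Tomás free: 08:10-13:45, 14:40-19:00.
Rina free: 08:30-13:00, 14:30-18:50 (invert busy blocks within the working day).
Lila free: 08:00-14:20, 16:00-18:20 (invert busy blocks within the working day).
Ines free: 08:00-10:35, 10:50-14:40, 15:45-17:15 (invert busy blocks within the working day).
Clara: free for 18:10-19:00. Teo: free for 18:10-19:00. Tara: free for 18:10-19:00. Tomás: free for 18:10-19:00. Rina: not fully free for 18:10-19:00. Lila: not fully free for 18:10-19:00. Ines: not fully free for 18:10-19:00.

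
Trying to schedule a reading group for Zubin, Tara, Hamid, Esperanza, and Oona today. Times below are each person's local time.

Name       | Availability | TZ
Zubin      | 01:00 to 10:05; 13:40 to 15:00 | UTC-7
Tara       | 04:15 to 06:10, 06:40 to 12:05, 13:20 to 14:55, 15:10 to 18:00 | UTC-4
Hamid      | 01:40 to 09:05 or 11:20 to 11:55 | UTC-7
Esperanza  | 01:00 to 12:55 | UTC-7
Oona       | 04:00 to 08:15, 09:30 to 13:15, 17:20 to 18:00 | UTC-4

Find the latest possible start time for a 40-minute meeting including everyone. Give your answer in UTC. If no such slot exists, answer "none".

Zubin in UTC: 08:00-17:05, 20:40-22:00 (add 7h to convert from UTC-7).
Tara in UTC: 08:15-10:10, 10:40-16:05, 17:20-18:55, 19:10-22:00 (add 4h to convert from UTC-4).
Hamid in UTC: 08:40-16:05, 18:20-18:55 (add 7h to convert from UTC-7).
Esperanza in UTC: 08:00-19:55 (add 7h to convert from UTC-7).
Oona in UTC: 08:00-12:15, 13:30-17:15, 21:20-22:00 (add 4h to convert from UTC-4).
Zubin ∩ Tara: 08:15-10:10, 10:40-16:05, 20:40-22:00.
Zubin ∩ Tara ∩ Hamid: 08:40-10:10, 10:40-16:05.
Zubin ∩ Tara ∩ Hamid ∩ Esperanza: 08:40-10:10, 10:40-16:05.
Zubin ∩ Tara ∩ Hamid ∩ Esperanza ∩ Oona: 08:40-10:10, 10:40-12:15, 13:30-16:05.
So the common availability across everyone is 08:40-10:10, 10:40-12:15, 13:30-16:05.
The last common window of at least 40 minutes is 13:30-16:05; a 40-minute meeting can start as late as 15:25 and still end by 16:05.

15:25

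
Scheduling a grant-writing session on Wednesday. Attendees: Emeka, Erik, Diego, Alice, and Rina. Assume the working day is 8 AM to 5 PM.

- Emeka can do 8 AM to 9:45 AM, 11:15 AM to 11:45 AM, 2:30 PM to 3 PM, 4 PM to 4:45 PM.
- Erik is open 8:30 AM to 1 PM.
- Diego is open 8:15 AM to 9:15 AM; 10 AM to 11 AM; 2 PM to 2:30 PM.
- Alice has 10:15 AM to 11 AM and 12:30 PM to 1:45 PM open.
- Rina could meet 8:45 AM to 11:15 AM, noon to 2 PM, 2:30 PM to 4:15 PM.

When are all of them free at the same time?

none

Emeka ∩ Erik: 08:30-09:45, 11:15-11:45.
Emeka ∩ Erik ∩ Diego: 08:30-09:15.
Emeka ∩ Erik ∩ Diego ∩ Alice: ∅.
Emeka ∩ Erik ∩ Diego ∩ Alice ∩ Rina: ∅.
There is no time when everyone is free.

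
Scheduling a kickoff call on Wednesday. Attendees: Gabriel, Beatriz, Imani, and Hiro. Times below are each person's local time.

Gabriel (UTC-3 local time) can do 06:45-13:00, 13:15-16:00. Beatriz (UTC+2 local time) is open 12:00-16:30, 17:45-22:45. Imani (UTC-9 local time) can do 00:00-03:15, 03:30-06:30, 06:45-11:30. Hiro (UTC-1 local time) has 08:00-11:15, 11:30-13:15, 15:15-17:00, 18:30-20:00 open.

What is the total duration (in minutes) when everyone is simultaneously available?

Gabriel in UTC: 09:45-16:00, 16:15-19:00 (add 3h to convert from UTC-3).
Beatriz in UTC: 10:00-14:30, 15:45-20:45 (subtract 2h to convert from UTC+2).
Imani in UTC: 09:00-12:15, 12:30-15:30, 15:45-20:30 (add 9h to convert from UTC-9).
Hiro in UTC: 09:00-12:15, 12:30-14:15, 16:15-18:00, 19:30-21:00 (add 1h to convert from UTC-1).
Gabriel ∩ Beatriz: 10:00-14:30, 15:45-16:00, 16:15-19:00.
Gabriel ∩ Beatriz ∩ Imani: 10:00-12:15, 12:30-14:30, 15:45-16:00, 16:15-19:00.
Gabriel ∩ Beatriz ∩ Imani ∩ Hiro: 10:00-12:15, 12:30-14:15, 16:15-18:00.
Summing the common windows: 135 + 105 + 105 = 345 minutes.

345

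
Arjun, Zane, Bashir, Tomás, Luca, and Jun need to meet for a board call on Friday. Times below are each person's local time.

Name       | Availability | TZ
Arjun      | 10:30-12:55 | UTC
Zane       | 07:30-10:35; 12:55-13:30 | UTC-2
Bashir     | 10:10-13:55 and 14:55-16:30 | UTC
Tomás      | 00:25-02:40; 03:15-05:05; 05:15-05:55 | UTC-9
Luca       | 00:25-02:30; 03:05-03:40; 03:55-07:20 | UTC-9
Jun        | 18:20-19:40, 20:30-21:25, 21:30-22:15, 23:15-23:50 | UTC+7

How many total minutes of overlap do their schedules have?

30

Arjun in UTC: 10:30-12:55.
Zane in UTC: 09:30-12:35, 14:55-15:30 (add 2h to convert from UTC-2).
Bashir in UTC: 10:10-13:55, 14:55-16:30.
Tomás in UTC: 09:25-11:40, 12:15-14:05, 14:15-14:55 (add 9h to convert from UTC-9).
Luca in UTC: 09:25-11:30, 12:05-12:40, 12:55-16:20 (add 9h to convert from UTC-9).
Jun in UTC: 11:20-12:40, 13:30-14:25, 14:30-15:15, 16:15-16:50 (subtract 7h to convert from UTC+7).
Arjun ∩ Zane: 10:30-12:35.
Arjun ∩ Zane ∩ Bashir: 10:30-12:35.
Arjun ∩ Zane ∩ Bashir ∩ Tomás: 10:30-11:40, 12:15-12:35.
Arjun ∩ Zane ∩ Bashir ∩ Tomás ∩ Luca: 10:30-11:30, 12:15-12:35.
Arjun ∩ Zane ∩ Bashir ∩ Tomás ∩ Luca ∩ Jun: 11:20-11:30, 12:15-12:35.
Those are the intersection windows.
Summing the common windows: 10 + 20 = 30 minutes.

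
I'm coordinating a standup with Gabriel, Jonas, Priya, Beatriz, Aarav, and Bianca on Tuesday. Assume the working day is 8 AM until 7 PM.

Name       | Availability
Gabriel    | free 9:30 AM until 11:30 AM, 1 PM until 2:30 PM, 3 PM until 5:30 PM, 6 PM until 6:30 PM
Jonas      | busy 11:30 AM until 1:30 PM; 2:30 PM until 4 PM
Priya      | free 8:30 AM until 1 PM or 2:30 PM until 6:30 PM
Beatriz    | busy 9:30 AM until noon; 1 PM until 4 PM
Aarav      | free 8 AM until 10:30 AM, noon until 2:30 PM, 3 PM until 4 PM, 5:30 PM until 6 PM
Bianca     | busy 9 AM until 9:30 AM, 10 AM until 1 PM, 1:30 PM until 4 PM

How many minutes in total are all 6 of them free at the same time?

0

Gabriel free: 09:30-11:30, 13:00-14:30, 15:00-17:30, 18:00-18:30.
Jonas free: 08:00-11:30, 13:30-14:30, 16:00-19:00 (invert busy blocks within the working day).
Priya free: 08:30-13:00, 14:30-18:30.
Beatriz free: 08:00-09:30, 12:00-13:00, 16:00-19:00 (invert busy blocks within the working day).
Aarav free: 08:00-10:30, 12:00-14:30, 15:00-16:00, 17:30-18:00.
Bianca free: 08:00-09:00, 09:30-10:00, 13:00-13:30, 16:00-19:00 (invert busy blocks within the working day).
Gabriel ∩ Jonas: 09:30-11:30, 13:30-14:30, 16:00-17:30, 18:00-18:30.
Gabriel ∩ Jonas ∩ Priya: 09:30-11:30, 16:00-17:30, 18:00-18:30.
Gabriel ∩ Jonas ∩ Priya ∩ Beatriz: 16:00-17:30, 18:00-18:30.
Gabriel ∩ Jonas ∩ Priya ∩ Beatriz ∩ Aarav: ∅.
Gabriel ∩ Jonas ∩ Priya ∩ Beatriz ∩ Aarav ∩ Bianca: ∅.
There is no time when everyone is free.
There is no common window, so the total is 0 minutes.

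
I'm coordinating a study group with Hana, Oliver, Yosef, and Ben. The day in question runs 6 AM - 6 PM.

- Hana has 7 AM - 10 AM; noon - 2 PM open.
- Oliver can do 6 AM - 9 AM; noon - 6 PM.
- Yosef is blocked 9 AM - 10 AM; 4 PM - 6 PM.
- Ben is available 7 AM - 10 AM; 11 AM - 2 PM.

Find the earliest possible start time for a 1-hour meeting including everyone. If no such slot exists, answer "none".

07:00

Hana free: 07:00-10:00, 12:00-14:00.
Oliver free: 06:00-09:00, 12:00-18:00.
Yosef free: 06:00-09:00, 10:00-16:00 (invert busy blocks within the working day).
Ben free: 07:00-10:00, 11:00-14:00.
Hana ∩ Oliver: 07:00-09:00, 12:00-14:00.
Hana ∩ Oliver ∩ Yosef: 07:00-09:00, 12:00-14:00.
Hana ∩ Oliver ∩ Yosef ∩ Ben: 07:00-09:00, 12:00-14:00.
So the common availability across everyone is 07:00-09:00, 12:00-14:00.
The first common window of at least 60 minutes is 07:00-09:00, so the earliest start is 07:00.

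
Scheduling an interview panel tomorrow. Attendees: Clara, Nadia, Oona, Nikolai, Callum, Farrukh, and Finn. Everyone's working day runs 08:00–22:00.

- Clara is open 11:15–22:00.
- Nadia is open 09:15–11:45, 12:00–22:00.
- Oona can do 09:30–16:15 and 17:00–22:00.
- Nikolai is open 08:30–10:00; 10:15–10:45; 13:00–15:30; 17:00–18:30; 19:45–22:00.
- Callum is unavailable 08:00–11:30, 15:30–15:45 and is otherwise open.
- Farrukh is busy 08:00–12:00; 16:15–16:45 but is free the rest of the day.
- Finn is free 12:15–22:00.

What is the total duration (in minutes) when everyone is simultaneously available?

Clara free: 11:15-22:00.
Nadia free: 09:15-11:45, 12:00-22:00.
Oona free: 09:30-16:15, 17:00-22:00.
Nikolai free: 08:30-10:00, 10:15-10:45, 13:00-15:30, 17:00-18:30, 19:45-22:00.
Callum free: 11:30-15:30, 15:45-22:00 (invert busy blocks within the working day).
Farrukh free: 12:00-16:15, 16:45-22:00 (invert busy blocks within the working day).
Finn free: 12:15-22:00.
Clara ∩ Nadia: 11:15-11:45, 12:00-22:00.
Clara ∩ Nadia ∩ Oona: 11:15-11:45, 12:00-16:15, 17:00-22:00.
Clara ∩ Nadia ∩ Oona ∩ Nikolai: 13:00-15:30, 17:00-18:30, 19:45-22:00.
Clara ∩ Nadia ∩ Oona ∩ Nikolai ∩ Callum: 13:00-15:30, 17:00-18:30, 19:45-22:00.
Clara ∩ Nadia ∩ Oona ∩ Nikolai ∩ Callum ∩ Farrukh: 13:00-15:30, 17:00-18:30, 19:45-22:00.
Clara ∩ Nadia ∩ Oona ∩ Nikolai ∩ Callum ∩ Farrukh ∩ Finn: 13:00-15:30, 17:00-18:30, 19:45-22:00.
Summing the common windows: 150 + 90 + 135 = 375 minutes.

375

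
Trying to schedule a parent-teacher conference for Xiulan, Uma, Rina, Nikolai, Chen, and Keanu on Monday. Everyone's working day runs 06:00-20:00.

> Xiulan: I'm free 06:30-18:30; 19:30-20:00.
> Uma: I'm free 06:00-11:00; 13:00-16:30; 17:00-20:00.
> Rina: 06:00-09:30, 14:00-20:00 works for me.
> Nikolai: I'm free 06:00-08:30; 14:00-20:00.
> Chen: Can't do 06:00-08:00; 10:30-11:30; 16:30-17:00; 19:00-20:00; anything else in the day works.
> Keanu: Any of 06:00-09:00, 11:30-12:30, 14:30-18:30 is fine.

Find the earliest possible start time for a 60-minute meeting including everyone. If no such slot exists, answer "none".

14:30

Xiulan free: 06:30-18:30, 19:30-20:00.
Uma free: 06:00-11:00, 13:00-16:30, 17:00-20:00.
Rina free: 06:00-09:30, 14:00-20:00.
Nikolai free: 06:00-08:30, 14:00-20:00.
Chen free: 08:00-10:30, 11:30-16:30, 17:00-19:00 (invert busy blocks within the working day).
Keanu free: 06:00-09:00, 11:30-12:30, 14:30-18:30.
Xiulan ∩ Uma: 06:30-11:00, 13:00-16:30, 17:00-18:30, 19:30-20:00.
Xiulan ∩ Uma ∩ Rina: 06:30-09:30, 14:00-16:30, 17:00-18:30, 19:30-20:00.
Xiulan ∩ Uma ∩ Rina ∩ Nikolai: 06:30-08:30, 14:00-16:30, 17:00-18:30, 19:30-20:00.
Xiulan ∩ Uma ∩ Rina ∩ Nikolai ∩ Chen: 08:00-08:30, 14:00-16:30, 17:00-18:30.
Xiulan ∩ Uma ∩ Rina ∩ Nikolai ∩ Chen ∩ Keanu: 08:00-08:30, 14:30-16:30, 17:00-18:30.
So the common availability across everyone is 08:00-08:30, 14:30-16:30, 17:00-18:30.
The first common window of at least 60 minutes is 14:30-16:30, so the earliest start is 14:30.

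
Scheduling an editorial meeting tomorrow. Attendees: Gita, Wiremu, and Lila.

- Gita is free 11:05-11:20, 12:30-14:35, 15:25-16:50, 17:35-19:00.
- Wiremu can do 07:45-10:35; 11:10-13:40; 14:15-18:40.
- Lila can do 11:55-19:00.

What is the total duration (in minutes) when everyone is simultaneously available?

Gita ∩ Wiremu: 11:10-11:20, 12:30-13:40, 14:15-14:35, 15:25-16:50, 17:35-18:40.
Gita ∩ Wiremu ∩ Lila: 12:30-13:40, 14:15-14:35, 15:25-16:50, 17:35-18:40.
Summing the common windows: 70 + 20 + 85 + 65 = 240 minutes.

240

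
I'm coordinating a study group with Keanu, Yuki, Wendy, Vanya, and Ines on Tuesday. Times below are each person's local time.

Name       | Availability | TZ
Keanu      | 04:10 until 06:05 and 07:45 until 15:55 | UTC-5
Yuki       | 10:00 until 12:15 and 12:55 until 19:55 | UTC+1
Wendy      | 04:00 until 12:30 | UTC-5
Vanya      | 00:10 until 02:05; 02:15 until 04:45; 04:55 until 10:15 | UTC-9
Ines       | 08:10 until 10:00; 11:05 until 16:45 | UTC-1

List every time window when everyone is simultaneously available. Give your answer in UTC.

Keanu in UTC: 09:10-11:05, 12:45-20:55 (add 5h to convert from UTC-5).
Yuki in UTC: 09:00-11:15, 11:55-18:55 (subtract 1h to convert from UTC+1).
Wendy in UTC: 09:00-17:30 (add 5h to convert from UTC-5).
Vanya in UTC: 09:10-11:05, 11:15-13:45, 13:55-19:15 (add 9h to convert from UTC-9).
Ines in UTC: 09:10-11:00, 12:05-17:45 (add 1h to convert from UTC-1).
Keanu ∩ Yuki: 09:10-11:05, 12:45-18:55.
Keanu ∩ Yuki ∩ Wendy: 09:10-11:05, 12:45-17:30.
Keanu ∩ Yuki ∩ Wendy ∩ Vanya: 09:10-11:05, 12:45-13:45, 13:55-17:30.
Keanu ∩ Yuki ∩ Wendy ∩ Vanya ∩ Ines: 09:10-11:00, 12:45-13:45, 13:55-17:30.

09:10-11:00, 12:45-13:45, 13:55-17:30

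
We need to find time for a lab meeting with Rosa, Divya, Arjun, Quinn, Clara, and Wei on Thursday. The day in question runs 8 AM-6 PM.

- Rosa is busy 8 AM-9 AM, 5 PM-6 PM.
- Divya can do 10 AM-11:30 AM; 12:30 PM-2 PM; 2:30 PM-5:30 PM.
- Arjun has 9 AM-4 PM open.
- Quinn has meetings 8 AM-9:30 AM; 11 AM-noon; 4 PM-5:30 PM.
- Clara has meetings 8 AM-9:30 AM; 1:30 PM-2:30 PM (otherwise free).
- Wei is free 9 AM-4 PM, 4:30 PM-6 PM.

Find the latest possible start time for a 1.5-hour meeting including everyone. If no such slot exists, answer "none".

14:30

Rosa free: 09:00-17:00 (invert busy blocks within the working day).
Divya free: 10:00-11:30, 12:30-14:00, 14:30-17:30.
Arjun free: 09:00-16:00.
Quinn free: 09:30-11:00, 12:00-16:00, 17:30-18:00 (invert busy blocks within the working day).
Clara free: 09:30-13:30, 14:30-18:00 (invert busy blocks within the working day).
Wei free: 09:00-16:00, 16:30-18:00.
Rosa ∩ Divya: 10:00-11:30, 12:30-14:00, 14:30-17:00.
Rosa ∩ Divya ∩ Arjun: 10:00-11:30, 12:30-14:00, 14:30-16:00.
Rosa ∩ Divya ∩ Arjun ∩ Quinn: 10:00-11:00, 12:30-14:00, 14:30-16:00.
Rosa ∩ Divya ∩ Arjun ∩ Quinn ∩ Clara: 10:00-11:00, 12:30-13:30, 14:30-16:00.
Rosa ∩ Divya ∩ Arjun ∩ Quinn ∩ Clara ∩ Wei: 10:00-11:00, 12:30-13:30, 14:30-16:00.
The last common window of at least 90 minutes is 14:30-16:00; a 90-minute meeting can start as late as 14:30 and still end by 16:00.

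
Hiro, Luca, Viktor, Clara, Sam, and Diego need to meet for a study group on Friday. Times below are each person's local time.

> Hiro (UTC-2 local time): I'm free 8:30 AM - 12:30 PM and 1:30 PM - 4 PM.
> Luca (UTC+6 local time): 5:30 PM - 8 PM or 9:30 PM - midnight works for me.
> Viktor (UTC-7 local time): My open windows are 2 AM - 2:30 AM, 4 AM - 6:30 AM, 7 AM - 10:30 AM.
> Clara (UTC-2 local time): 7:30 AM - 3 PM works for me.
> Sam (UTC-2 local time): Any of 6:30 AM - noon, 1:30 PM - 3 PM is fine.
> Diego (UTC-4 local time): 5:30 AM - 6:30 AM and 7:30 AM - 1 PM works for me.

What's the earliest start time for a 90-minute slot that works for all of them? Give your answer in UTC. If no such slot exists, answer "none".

Hiro in UTC: 10:30-14:30, 15:30-18:00 (add 2h to convert from UTC-2).
Luca in UTC: 11:30-14:00, 15:30-18:00 (subtract 6h to convert from UTC+6).
Viktor in UTC: 09:00-09:30, 11:00-13:30, 14:00-17:30 (add 7h to convert from UTC-7).
Clara in UTC: 09:30-17:00 (add 2h to convert from UTC-2).
Sam in UTC: 08:30-14:00, 15:30-17:00 (add 2h to convert from UTC-2).
Diego in UTC: 09:30-10:30, 11:30-17:00 (add 4h to convert from UTC-4).
Hiro ∩ Luca: 11:30-14:00, 15:30-18:00.
Hiro ∩ Luca ∩ Viktor: 11:30-13:30, 15:30-17:30.
Hiro ∩ Luca ∩ Viktor ∩ Clara: 11:30-13:30, 15:30-17:00.
Hiro ∩ Luca ∩ Viktor ∩ Clara ∩ Sam: 11:30-13:30, 15:30-17:00.
Hiro ∩ Luca ∩ Viktor ∩ Clara ∩ Sam ∩ Diego: 11:30-13:30, 15:30-17:00.
The first common window of at least 90 minutes is 11:30-13:30, so the earliest start is 11:30.

11:30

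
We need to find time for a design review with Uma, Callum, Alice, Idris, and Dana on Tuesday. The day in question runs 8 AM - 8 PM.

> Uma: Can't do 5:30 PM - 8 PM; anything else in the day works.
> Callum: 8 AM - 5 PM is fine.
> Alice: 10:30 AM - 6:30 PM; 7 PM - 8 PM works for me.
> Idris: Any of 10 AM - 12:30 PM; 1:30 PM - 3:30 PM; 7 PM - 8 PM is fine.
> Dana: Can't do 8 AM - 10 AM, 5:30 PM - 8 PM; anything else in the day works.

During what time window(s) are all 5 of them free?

Uma free: 08:00-17:30 (invert busy blocks within the working day).
Callum free: 08:00-17:00.
Alice free: 10:30-18:30, 19:00-20:00.
Idris free: 10:00-12:30, 13:30-15:30, 19:00-20:00.
Dana free: 10:00-17:30 (invert busy blocks within the working day).
Uma ∩ Callum: 08:00-17:00.
Uma ∩ Callum ∩ Alice: 10:30-17:00.
Uma ∩ Callum ∩ Alice ∩ Idris: 10:30-12:30, 13:30-15:30.
Uma ∩ Callum ∩ Alice ∩ Idris ∩ Dana: 10:30-12:30, 13:30-15:30.

10:30-12:30, 13:30-15:30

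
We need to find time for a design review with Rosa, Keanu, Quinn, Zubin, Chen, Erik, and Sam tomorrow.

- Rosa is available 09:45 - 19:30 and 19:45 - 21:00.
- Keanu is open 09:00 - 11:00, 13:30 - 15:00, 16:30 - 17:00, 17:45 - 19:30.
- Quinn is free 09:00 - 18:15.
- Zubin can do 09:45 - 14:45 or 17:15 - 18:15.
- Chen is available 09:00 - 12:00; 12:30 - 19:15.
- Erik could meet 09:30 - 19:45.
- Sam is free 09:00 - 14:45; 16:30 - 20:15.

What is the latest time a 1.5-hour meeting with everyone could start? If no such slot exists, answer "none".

Rosa ∩ Keanu: 09:45-11:00, 13:30-15:00, 16:30-17:00, 17:45-19:30.
Rosa ∩ Keanu ∩ Quinn: 09:45-11:00, 13:30-15:00, 16:30-17:00, 17:45-18:15.
Rosa ∩ Keanu ∩ Quinn ∩ Zubin: 09:45-11:00, 13:30-14:45, 17:45-18:15.
Rosa ∩ Keanu ∩ Quinn ∩ Zubin ∩ Chen: 09:45-11:00, 13:30-14:45, 17:45-18:15.
Rosa ∩ Keanu ∩ Quinn ∩ Zubin ∩ Chen ∩ Erik: 09:45-11:00, 13:30-14:45, 17:45-18:15.
Rosa ∩ Keanu ∩ Quinn ∩ Zubin ∩ Chen ∩ Erik ∩ Sam: 09:45-11:00, 13:30-14:45, 17:45-18:15.
No common window is at least 90 minutes long.

none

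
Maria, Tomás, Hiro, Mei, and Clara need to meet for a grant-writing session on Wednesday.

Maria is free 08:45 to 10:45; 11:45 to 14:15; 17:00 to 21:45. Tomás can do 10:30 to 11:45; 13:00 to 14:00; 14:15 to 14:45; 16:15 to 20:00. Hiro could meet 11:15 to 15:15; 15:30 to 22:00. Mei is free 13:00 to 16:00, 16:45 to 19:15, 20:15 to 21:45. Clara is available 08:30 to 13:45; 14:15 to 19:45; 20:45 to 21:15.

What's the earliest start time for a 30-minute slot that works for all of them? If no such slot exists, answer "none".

13:00

Maria ∩ Tomás: 10:30-10:45, 13:00-14:00, 17:00-20:00.
Maria ∩ Tomás ∩ Hiro: 13:00-14:00, 17:00-20:00.
Maria ∩ Tomás ∩ Hiro ∩ Mei: 13:00-14:00, 17:00-19:15.
Maria ∩ Tomás ∩ Hiro ∩ Mei ∩ Clara: 13:00-13:45, 17:00-19:15.
The first common window of at least 30 minutes is 13:00-13:45, so the earliest start is 13:00.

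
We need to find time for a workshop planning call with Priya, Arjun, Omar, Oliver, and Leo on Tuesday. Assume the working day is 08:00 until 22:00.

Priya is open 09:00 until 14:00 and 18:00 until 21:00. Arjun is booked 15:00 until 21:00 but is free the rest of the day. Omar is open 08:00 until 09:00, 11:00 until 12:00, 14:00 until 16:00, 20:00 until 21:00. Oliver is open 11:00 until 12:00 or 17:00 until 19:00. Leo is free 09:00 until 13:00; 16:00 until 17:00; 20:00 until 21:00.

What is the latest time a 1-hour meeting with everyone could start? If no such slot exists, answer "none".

11:00

Priya free: 09:00-14:00, 18:00-21:00.
Arjun free: 08:00-15:00, 21:00-22:00 (invert busy blocks within the working day).
Omar free: 08:00-09:00, 11:00-12:00, 14:00-16:00, 20:00-21:00.
Oliver free: 11:00-12:00, 17:00-19:00.
Leo free: 09:00-13:00, 16:00-17:00, 20:00-21:00.
Priya ∩ Arjun: 09:00-14:00.
Priya ∩ Arjun ∩ Omar: 11:00-12:00.
Priya ∩ Arjun ∩ Omar ∩ Oliver: 11:00-12:00.
Priya ∩ Arjun ∩ Omar ∩ Oliver ∩ Leo: 11:00-12:00.
The last common window of at least 60 minutes is 11:00-12:00; a 60-minute meeting can start as late as 11:00 and still end by 12:00.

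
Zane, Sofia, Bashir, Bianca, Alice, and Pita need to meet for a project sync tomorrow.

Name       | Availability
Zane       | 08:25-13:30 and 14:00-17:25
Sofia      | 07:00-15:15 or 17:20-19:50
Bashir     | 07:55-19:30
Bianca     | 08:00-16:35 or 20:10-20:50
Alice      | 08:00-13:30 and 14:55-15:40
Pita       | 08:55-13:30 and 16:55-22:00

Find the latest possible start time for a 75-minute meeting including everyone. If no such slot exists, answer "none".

12:15

Zane ∩ Sofia: 08:25-13:30, 14:00-15:15, 17:20-17:25.
Zane ∩ Sofia ∩ Bashir: 08:25-13:30, 14:00-15:15, 17:20-17:25.
Zane ∩ Sofia ∩ Bashir ∩ Bianca: 08:25-13:30, 14:00-15:15.
Zane ∩ Sofia ∩ Bashir ∩ Bianca ∩ Alice: 08:25-13:30, 14:55-15:15.
Zane ∩ Sofia ∩ Bashir ∩ Bianca ∩ Alice ∩ Pita: 08:55-13:30.
So the common availability across everyone is 08:55-13:30.
The last common window of at least 75 minutes is 08:55-13:30; a 75-minute meeting can start as late as 12:15 and still end by 13:30.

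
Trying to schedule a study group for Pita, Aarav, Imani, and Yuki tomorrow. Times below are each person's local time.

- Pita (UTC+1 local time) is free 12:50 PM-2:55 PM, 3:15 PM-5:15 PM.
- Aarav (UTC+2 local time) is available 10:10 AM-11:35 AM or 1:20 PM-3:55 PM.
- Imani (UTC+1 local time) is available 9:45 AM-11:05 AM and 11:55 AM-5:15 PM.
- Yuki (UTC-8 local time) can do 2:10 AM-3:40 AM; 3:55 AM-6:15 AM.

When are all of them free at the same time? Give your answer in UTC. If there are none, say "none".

11:55-13:55

Pita in UTC: 11:50-13:55, 14:15-16:15 (subtract 1h to convert from UTC+1).
Aarav in UTC: 08:10-09:35, 11:20-13:55 (subtract 2h to convert from UTC+2).
Imani in UTC: 08:45-10:05, 10:55-16:15 (subtract 1h to convert from UTC+1).
Yuki in UTC: 10:10-11:40, 11:55-14:15 (add 8h to convert from UTC-8).
Pita ∩ Aarav: 11:50-13:55.
Pita ∩ Aarav ∩ Imani: 11:50-13:55.
Pita ∩ Aarav ∩ Imani ∩ Yuki: 11:55-13:55.
Those are the intersection windows.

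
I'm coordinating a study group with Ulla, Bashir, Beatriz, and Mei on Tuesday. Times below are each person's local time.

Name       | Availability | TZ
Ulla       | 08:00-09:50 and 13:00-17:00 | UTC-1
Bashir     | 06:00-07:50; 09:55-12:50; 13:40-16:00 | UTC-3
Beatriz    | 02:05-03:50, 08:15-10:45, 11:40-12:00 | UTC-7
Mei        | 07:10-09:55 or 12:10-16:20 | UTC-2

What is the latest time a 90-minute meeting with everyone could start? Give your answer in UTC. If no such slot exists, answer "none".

09:20

Ulla in UTC: 09:00-10:50, 14:00-18:00 (add 1h to convert from UTC-1).
Bashir in UTC: 09:00-10:50, 12:55-15:50, 16:40-19:00 (add 3h to convert from UTC-3).
Beatriz in UTC: 09:05-10:50, 15:15-17:45, 18:40-19:00 (add 7h to convert from UTC-7).
Mei in UTC: 09:10-11:55, 14:10-18:20 (add 2h to convert from UTC-2).
Ulla ∩ Bashir: 09:00-10:50, 14:00-15:50, 16:40-18:00.
Ulla ∩ Bashir ∩ Beatriz: 09:05-10:50, 15:15-15:50, 16:40-17:45.
Ulla ∩ Bashir ∩ Beatriz ∩ Mei: 09:10-10:50, 15:15-15:50, 16:40-17:45.
The last common window of at least 90 minutes is 09:10-10:50; a 90-minute meeting can start as late as 09:20 and still end by 10:50.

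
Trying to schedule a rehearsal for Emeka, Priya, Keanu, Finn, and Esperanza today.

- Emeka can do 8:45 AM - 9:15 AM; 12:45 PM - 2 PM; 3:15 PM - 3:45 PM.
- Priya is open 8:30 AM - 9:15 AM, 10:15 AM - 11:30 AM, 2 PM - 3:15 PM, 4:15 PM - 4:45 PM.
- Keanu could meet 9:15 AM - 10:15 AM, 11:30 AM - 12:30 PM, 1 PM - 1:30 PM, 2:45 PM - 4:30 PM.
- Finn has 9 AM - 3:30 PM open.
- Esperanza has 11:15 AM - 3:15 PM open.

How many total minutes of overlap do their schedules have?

Emeka ∩ Priya: 08:45-09:15.
Emeka ∩ Priya ∩ Keanu: ∅.
Emeka ∩ Priya ∩ Keanu ∩ Finn: ∅.
Emeka ∩ Priya ∩ Keanu ∩ Finn ∩ Esperanza: ∅.
There is no time when everyone is free.
There is no common window, so the total is 0 minutes.

0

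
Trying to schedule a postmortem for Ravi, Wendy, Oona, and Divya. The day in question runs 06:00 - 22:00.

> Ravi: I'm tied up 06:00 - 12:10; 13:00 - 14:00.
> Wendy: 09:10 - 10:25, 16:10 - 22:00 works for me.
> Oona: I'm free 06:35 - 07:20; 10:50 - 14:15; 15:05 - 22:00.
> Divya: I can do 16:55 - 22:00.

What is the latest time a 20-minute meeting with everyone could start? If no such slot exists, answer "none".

21:40

Ravi free: 12:10-13:00, 14:00-22:00 (invert busy blocks within the working day).
Wendy free: 09:10-10:25, 16:10-22:00.
Oona free: 06:35-07:20, 10:50-14:15, 15:05-22:00.
Divya free: 16:55-22:00.
Ravi ∩ Wendy: 16:10-22:00.
Ravi ∩ Wendy ∩ Oona: 16:10-22:00.
Ravi ∩ Wendy ∩ Oona ∩ Divya: 16:55-22:00.
The last common window of at least 20 minutes is 16:55-22:00; a 20-minute meeting can start as late as 21:40 and still end by 22:00.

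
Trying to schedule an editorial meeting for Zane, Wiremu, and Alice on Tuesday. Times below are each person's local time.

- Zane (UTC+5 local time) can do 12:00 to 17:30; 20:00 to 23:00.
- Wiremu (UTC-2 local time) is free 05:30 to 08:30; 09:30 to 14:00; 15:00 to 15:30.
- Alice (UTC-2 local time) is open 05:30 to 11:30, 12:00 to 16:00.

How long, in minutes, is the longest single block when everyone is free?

Zane in UTC: 07:00-12:30, 15:00-18:00 (subtract 5h to convert from UTC+5).
Wiremu in UTC: 07:30-10:30, 11:30-16:00, 17:00-17:30 (add 2h to convert from UTC-2).
Alice in UTC: 07:30-13:30, 14:00-18:00 (add 2h to convert from UTC-2).
Zane ∩ Wiremu: 07:30-10:30, 11:30-12:30, 15:00-16:00, 17:00-17:30.
Zane ∩ Wiremu ∩ Alice: 07:30-10:30, 11:30-12:30, 15:00-16:00, 17:00-17:30.
The longest is 07:30-10:30 at 180 minutes.

180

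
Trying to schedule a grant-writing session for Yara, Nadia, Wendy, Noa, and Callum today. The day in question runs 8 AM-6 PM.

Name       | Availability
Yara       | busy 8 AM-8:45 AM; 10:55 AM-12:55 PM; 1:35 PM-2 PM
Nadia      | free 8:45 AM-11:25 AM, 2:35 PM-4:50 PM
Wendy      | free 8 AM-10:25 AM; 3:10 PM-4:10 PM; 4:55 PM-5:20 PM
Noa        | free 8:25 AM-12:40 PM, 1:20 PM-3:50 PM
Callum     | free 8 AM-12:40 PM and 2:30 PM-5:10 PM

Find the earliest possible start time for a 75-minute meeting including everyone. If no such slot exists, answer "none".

08:45

Yara free: 08:45-10:55, 12:55-13:35, 14:00-18:00 (invert busy blocks within the working day).
Nadia free: 08:45-11:25, 14:35-16:50.
Wendy free: 08:00-10:25, 15:10-16:10, 16:55-17:20.
Noa free: 08:25-12:40, 13:20-15:50.
Callum free: 08:00-12:40, 14:30-17:10.
Yara ∩ Nadia: 08:45-10:55, 14:35-16:50.
Yara ∩ Nadia ∩ Wendy: 08:45-10:25, 15:10-16:10.
Yara ∩ Nadia ∩ Wendy ∩ Noa: 08:45-10:25, 15:10-15:50.
Yara ∩ Nadia ∩ Wendy ∩ Noa ∩ Callum: 08:45-10:25, 15:10-15:50.
The first common window of at least 75 minutes is 08:45-10:25, so the earliest start is 08:45.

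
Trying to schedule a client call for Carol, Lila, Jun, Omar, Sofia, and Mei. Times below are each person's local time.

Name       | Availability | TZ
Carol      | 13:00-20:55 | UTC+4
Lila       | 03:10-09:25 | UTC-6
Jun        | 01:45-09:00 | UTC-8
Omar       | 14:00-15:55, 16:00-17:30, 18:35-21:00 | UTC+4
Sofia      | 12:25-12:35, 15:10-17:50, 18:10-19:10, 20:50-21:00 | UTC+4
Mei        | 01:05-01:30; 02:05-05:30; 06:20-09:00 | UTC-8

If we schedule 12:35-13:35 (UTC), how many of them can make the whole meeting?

4

Carol in UTC: 09:00-16:55 (subtract 4h to convert from UTC+4).
Lila in UTC: 09:10-15:25 (add 6h to convert from UTC-6).
Jun in UTC: 09:45-17:00 (add 8h to convert from UTC-8).
Omar in UTC: 10:00-11:55, 12:00-13:30, 14:35-17:00 (subtract 4h to convert from UTC+4).
Sofia in UTC: 08:25-08:35, 11:10-13:50, 14:10-15:10, 16:50-17:00 (subtract 4h to convert from UTC+4).
Mei in UTC: 09:05-09:30, 10:05-13:30, 14:20-17:00 (add 8h to convert from UTC-8).
Carol, Lila, Jun, and Sofia can make the full 12:35-13:35 slot — that's 4.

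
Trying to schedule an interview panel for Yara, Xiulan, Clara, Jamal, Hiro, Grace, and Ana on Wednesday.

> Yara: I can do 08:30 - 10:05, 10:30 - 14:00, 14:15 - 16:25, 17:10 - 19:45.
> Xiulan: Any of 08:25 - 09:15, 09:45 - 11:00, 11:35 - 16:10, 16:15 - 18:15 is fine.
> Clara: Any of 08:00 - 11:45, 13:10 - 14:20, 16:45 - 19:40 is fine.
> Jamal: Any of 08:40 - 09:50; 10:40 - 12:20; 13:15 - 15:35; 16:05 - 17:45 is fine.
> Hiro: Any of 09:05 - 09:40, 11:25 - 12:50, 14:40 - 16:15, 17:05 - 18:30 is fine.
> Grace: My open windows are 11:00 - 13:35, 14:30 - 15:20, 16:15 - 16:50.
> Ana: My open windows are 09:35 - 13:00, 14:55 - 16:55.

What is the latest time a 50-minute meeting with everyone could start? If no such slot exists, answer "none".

Yara ∩ Xiulan: 08:30-09:15, 09:45-10:05, 10:30-11:00, 11:35-14:00, 14:15-16:10, 16:15-16:25, 17:10-18:15.
Yara ∩ Xiulan ∩ Clara: 08:30-09:15, 09:45-10:05, 10:30-11:00, 11:35-11:45, 13:10-14:00, 14:15-14:20, 17:10-18:15.
Yara ∩ Xiulan ∩ Clara ∩ Jamal: 08:40-09:15, 09:45-09:50, 10:40-11:00, 11:35-11:45, 13:15-14:00, 14:15-14:20, 17:10-17:45.
Yara ∩ Xiulan ∩ Clara ∩ Jamal ∩ Hiro: 09:05-09:15, 11:35-11:45, 17:10-17:45.
Yara ∩ Xiulan ∩ Clara ∩ Jamal ∩ Hiro ∩ Grace: 11:35-11:45.
Yara ∩ Xiulan ∩ Clara ∩ Jamal ∩ Hiro ∩ Grace ∩ Ana: 11:35-11:45.
Those are the intersection windows.
No common window is at least 50 minutes long.

none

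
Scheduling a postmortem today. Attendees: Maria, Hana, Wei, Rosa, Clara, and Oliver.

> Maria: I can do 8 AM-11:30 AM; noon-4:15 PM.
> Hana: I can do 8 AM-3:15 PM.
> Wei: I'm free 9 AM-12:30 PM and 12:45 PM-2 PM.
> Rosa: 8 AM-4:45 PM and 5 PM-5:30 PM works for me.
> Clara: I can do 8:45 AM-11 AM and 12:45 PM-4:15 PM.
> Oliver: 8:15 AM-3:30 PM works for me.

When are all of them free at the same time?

Maria ∩ Hana: 08:00-11:30, 12:00-15:15.
Maria ∩ Hana ∩ Wei: 09:00-11:30, 12:00-12:30, 12:45-14:00.
Maria ∩ Hana ∩ Wei ∩ Rosa: 09:00-11:30, 12:00-12:30, 12:45-14:00.
Maria ∩ Hana ∩ Wei ∩ Rosa ∩ Clara: 09:00-11:00, 12:45-14:00.
Maria ∩ Hana ∩ Wei ∩ Rosa ∩ Clara ∩ Oliver: 09:00-11:00, 12:45-14:00.

09:00-11:00, 12:45-14:00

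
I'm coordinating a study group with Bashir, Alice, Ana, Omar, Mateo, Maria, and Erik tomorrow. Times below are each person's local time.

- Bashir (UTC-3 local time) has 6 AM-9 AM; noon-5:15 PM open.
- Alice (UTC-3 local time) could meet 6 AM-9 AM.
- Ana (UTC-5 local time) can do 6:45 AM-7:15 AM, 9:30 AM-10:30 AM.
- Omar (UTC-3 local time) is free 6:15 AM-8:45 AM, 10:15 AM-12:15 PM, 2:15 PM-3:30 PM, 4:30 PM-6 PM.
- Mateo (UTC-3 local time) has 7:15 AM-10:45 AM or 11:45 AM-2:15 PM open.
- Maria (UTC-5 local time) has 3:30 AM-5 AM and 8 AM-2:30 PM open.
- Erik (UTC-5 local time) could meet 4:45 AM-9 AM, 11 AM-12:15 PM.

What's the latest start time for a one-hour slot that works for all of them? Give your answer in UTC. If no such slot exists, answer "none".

none

Bashir in UTC: 09:00-12:00, 15:00-20:15 (add 3h to convert from UTC-3).
Alice in UTC: 09:00-12:00 (add 3h to convert from UTC-3).
Ana in UTC: 11:45-12:15, 14:30-15:30 (add 5h to convert from UTC-5).
Omar in UTC: 09:15-11:45, 13:15-15:15, 17:15-18:30, 19:30-21:00 (add 3h to convert from UTC-3).
Mateo in UTC: 10:15-13:45, 14:45-17:15 (add 3h to convert from UTC-3).
Maria in UTC: 08:30-10:00, 13:00-19:30 (add 5h to convert from UTC-5).
Erik in UTC: 09:45-14:00, 16:00-17:15 (add 5h to convert from UTC-5).
Bashir ∩ Alice: 09:00-12:00.
Bashir ∩ Alice ∩ Ana: 11:45-12:00.
Bashir ∩ Alice ∩ Ana ∩ Omar: ∅.
Bashir ∩ Alice ∩ Ana ∩ Omar ∩ Mateo: ∅.
Bashir ∩ Alice ∩ Ana ∩ Omar ∩ Mateo ∩ Maria: ∅.
Bashir ∩ Alice ∩ Ana ∩ Omar ∩ Mateo ∩ Maria ∩ Erik: ∅.
There is no time when everyone is free.
No common window is at least 60 minutes long.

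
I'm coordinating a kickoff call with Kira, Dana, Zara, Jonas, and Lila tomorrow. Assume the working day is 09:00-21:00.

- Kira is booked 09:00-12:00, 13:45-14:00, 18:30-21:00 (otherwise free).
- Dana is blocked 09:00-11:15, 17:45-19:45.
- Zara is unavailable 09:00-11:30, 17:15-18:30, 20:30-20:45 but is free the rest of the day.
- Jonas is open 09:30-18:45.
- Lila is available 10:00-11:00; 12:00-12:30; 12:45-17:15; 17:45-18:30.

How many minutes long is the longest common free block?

195

Kira free: 12:00-13:45, 14:00-18:30 (invert busy blocks within the working day).
Dana free: 11:15-17:45, 19:45-21:00 (invert busy blocks within the working day).
Zara free: 11:30-17:15, 18:30-20:30, 20:45-21:00 (invert busy blocks within the working day).
Jonas free: 09:30-18:45.
Lila free: 10:00-11:00, 12:00-12:30, 12:45-17:15, 17:45-18:30.
Kira ∩ Dana: 12:00-13:45, 14:00-17:45.
Kira ∩ Dana ∩ Zara: 12:00-13:45, 14:00-17:15.
Kira ∩ Dana ∩ Zara ∩ Jonas: 12:00-13:45, 14:00-17:15.
Kira ∩ Dana ∩ Zara ∩ Jonas ∩ Lila: 12:00-12:30, 12:45-13:45, 14:00-17:15.
The longest is 14:00-17:15 at 195 minutes.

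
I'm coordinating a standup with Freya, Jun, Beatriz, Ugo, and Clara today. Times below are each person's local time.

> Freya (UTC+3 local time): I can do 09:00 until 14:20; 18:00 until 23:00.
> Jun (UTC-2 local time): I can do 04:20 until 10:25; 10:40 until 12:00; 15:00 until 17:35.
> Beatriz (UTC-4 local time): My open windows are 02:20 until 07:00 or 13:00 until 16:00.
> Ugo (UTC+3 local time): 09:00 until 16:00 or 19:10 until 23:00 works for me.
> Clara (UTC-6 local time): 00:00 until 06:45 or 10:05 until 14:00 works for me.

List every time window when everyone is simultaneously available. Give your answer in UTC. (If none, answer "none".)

06:20-11:00, 17:00-19:35

Freya in UTC: 06:00-11:20, 15:00-20:00 (subtract 3h to convert from UTC+3).
Jun in UTC: 06:20-12:25, 12:40-14:00, 17:00-19:35 (add 2h to convert from UTC-2).
Beatriz in UTC: 06:20-11:00, 17:00-20:00 (add 4h to convert from UTC-4).
Ugo in UTC: 06:00-13:00, 16:10-20:00 (subtract 3h to convert from UTC+3).
Clara in UTC: 06:00-12:45, 16:05-20:00 (add 6h to convert from UTC-6).
Freya ∩ Jun: 06:20-11:20, 17:00-19:35.
Freya ∩ Jun ∩ Beatriz: 06:20-11:00, 17:00-19:35.
Freya ∩ Jun ∩ Beatriz ∩ Ugo: 06:20-11:00, 17:00-19:35.
Freya ∩ Jun ∩ Beatriz ∩ Ugo ∩ Clara: 06:20-11:00, 17:00-19:35.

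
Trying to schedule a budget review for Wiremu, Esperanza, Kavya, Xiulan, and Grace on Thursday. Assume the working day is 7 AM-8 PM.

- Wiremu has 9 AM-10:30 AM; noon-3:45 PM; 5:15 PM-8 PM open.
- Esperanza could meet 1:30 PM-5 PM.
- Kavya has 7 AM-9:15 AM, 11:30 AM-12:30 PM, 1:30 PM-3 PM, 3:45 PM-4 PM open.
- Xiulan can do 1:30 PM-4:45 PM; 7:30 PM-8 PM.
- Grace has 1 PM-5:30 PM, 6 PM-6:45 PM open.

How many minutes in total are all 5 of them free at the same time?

90

Wiremu ∩ Esperanza: 13:30-15:45.
Wiremu ∩ Esperanza ∩ Kavya: 13:30-15:00.
Wiremu ∩ Esperanza ∩ Kavya ∩ Xiulan: 13:30-15:00.
Wiremu ∩ Esperanza ∩ Kavya ∩ Xiulan ∩ Grace: 13:30-15:00.
That's a single block of 90 minutes.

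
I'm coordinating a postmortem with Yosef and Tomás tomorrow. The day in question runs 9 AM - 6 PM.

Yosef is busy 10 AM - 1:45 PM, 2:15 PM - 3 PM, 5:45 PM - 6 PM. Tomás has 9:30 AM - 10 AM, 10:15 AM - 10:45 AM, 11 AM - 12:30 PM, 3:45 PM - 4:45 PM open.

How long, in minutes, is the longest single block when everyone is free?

Yosef free: 09:00-10:00, 13:45-14:15, 15:00-17:45 (invert busy blocks within the working day).
Tomás free: 09:30-10:00, 10:15-10:45, 11:00-12:30, 15:45-16:45.
Yosef ∩ Tomás: 09:30-10:00, 15:45-16:45.
The longest is 15:45-16:45 at 60 minutes.

60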